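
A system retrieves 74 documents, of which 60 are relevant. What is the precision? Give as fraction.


Precision = relevant_retrieved / total_retrieved
= 60 / 74
= 60 / (60 + 14)
= 30/37

30/37


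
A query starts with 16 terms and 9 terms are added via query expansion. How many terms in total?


Original terms: 16
Expansion terms: 9
Total = 16 + 9 = 25

25


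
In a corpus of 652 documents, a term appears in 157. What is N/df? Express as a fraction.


IDF ratio = N / df
= 652 / 157
= 652/157

652/157


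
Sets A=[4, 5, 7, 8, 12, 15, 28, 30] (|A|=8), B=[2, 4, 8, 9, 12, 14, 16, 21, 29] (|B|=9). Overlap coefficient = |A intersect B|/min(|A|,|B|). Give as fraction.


A intersect B = [4, 8, 12]
|A intersect B| = 3
min(|A|, |B|) = min(8, 9) = 8
Overlap = 3 / 8 = 3/8

3/8


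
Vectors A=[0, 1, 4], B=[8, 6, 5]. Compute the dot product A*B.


Dot product = sum of element-wise products
A[0]*B[0] = 0*8 = 0
A[1]*B[1] = 1*6 = 6
A[2]*B[2] = 4*5 = 20
Sum = 0 + 6 + 20 = 26

26


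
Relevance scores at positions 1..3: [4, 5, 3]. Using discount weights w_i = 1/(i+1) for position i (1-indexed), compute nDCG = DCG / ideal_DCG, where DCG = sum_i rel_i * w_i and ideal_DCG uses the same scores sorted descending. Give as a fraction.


Position discount weights w_i = 1/(i+1) for i=1..3:
Weights = [1/2, 1/3, 1/4]
Actual relevance: [4, 5, 3]
DCG = 4/2 + 5/3 + 3/4 = 53/12
Ideal relevance (sorted desc): [5, 4, 3]
Ideal DCG = 5/2 + 4/3 + 3/4 = 55/12
nDCG = DCG / ideal_DCG = 53/12 / 55/12 = 53/55

53/55


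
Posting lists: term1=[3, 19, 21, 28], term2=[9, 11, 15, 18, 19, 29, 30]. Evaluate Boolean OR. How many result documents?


Boolean OR: find union of posting lists
term1 docs: [3, 19, 21, 28]
term2 docs: [9, 11, 15, 18, 19, 29, 30]
Union: [3, 9, 11, 15, 18, 19, 21, 28, 29, 30]
|union| = 10

10


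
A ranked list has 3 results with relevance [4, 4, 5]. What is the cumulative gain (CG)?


Cumulative Gain = sum of relevance scores
Position 1: rel=4, running sum=4
Position 2: rel=4, running sum=8
Position 3: rel=5, running sum=13
CG = 13

13


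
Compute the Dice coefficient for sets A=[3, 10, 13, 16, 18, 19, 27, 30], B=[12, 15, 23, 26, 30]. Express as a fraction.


A intersect B = [30]
|A intersect B| = 1
|A| = 8, |B| = 5
Dice = 2*1 / (8+5)
= 2 / 13 = 2/13

2/13


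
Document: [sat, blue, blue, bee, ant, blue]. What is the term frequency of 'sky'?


Document has 6 words
Scanning for 'sky':
Term not found in document
Count = 0

0


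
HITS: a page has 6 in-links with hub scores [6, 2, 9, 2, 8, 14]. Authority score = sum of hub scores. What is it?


Authority = sum of hub scores of in-linkers
In-link 1: hub score = 6
In-link 2: hub score = 2
In-link 3: hub score = 9
In-link 4: hub score = 2
In-link 5: hub score = 8
In-link 6: hub score = 14
Authority = 6 + 2 + 9 + 2 + 8 + 14 = 41

41


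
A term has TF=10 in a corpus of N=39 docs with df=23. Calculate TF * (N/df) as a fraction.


TF * (N/df)
= 10 * (39/23)
= 10 * 39/23
= 390/23

390/23


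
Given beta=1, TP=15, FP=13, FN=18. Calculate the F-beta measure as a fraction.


P = TP/(TP+FP) = 15/28 = 15/28
R = TP/(TP+FN) = 15/33 = 5/11
beta^2 = 1^2 = 1
(1 + beta^2) = 2
Numerator = (1+beta^2)*P*R = 75/154
Denominator = beta^2*P + R = 15/28 + 5/11 = 305/308
F_beta = 30/61

30/61


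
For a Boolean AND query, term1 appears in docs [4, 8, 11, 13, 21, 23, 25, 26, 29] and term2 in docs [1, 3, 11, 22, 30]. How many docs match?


Boolean AND: find intersection of posting lists
term1 docs: [4, 8, 11, 13, 21, 23, 25, 26, 29]
term2 docs: [1, 3, 11, 22, 30]
Intersection: [11]
|intersection| = 1

1


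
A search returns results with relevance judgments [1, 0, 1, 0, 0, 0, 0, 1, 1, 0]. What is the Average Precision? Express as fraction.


Computing P@k for each relevant position:
Position 1: relevant, P@1 = 1/1 = 1
Position 2: not relevant
Position 3: relevant, P@3 = 2/3 = 2/3
Position 4: not relevant
Position 5: not relevant
Position 6: not relevant
Position 7: not relevant
Position 8: relevant, P@8 = 3/8 = 3/8
Position 9: relevant, P@9 = 4/9 = 4/9
Position 10: not relevant
Sum of P@k = 1 + 2/3 + 3/8 + 4/9 = 179/72
AP = 179/72 / 4 = 179/288

179/288


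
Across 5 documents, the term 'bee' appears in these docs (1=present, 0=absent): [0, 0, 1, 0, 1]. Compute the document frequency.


Checking each document for 'bee':
Doc 1: absent
Doc 2: absent
Doc 3: present
Doc 4: absent
Doc 5: present
df = sum of presences = 0 + 0 + 1 + 0 + 1 = 2

2


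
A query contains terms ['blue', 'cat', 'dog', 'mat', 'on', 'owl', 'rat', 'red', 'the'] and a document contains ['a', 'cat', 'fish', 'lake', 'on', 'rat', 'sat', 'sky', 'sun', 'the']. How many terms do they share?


Query terms: ['blue', 'cat', 'dog', 'mat', 'on', 'owl', 'rat', 'red', 'the']
Document terms: ['a', 'cat', 'fish', 'lake', 'on', 'rat', 'sat', 'sky', 'sun', 'the']
Common terms: ['cat', 'on', 'rat', 'the']
Overlap count = 4

4


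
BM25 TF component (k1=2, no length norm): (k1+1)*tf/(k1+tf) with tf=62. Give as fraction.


BM25 TF component = (k1+1)*tf / (k1+tf)
k1 = 2, tf = 62
Numerator = (2+1)*62 = 186
Denominator = 2 + 62 = 64
= 186/64 = 93/32

93/32


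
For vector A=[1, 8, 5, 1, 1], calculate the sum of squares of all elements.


|A|^2 = sum of squared components
A[0]^2 = 1^2 = 1
A[1]^2 = 8^2 = 64
A[2]^2 = 5^2 = 25
A[3]^2 = 1^2 = 1
A[4]^2 = 1^2 = 1
Sum = 1 + 64 + 25 + 1 + 1 = 92

92


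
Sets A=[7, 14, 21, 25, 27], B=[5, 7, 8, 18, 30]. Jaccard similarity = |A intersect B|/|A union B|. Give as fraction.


A intersect B = [7]
|A intersect B| = 1
A union B = [5, 7, 8, 14, 18, 21, 25, 27, 30]
|A union B| = 9
Jaccard = 1/9 = 1/9

1/9


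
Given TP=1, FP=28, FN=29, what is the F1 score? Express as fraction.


F1 = 2 * P * R / (P + R)
P = TP/(TP+FP) = 1/29 = 1/29
R = TP/(TP+FN) = 1/30 = 1/30
2 * P * R = 2 * 1/29 * 1/30 = 1/435
P + R = 1/29 + 1/30 = 59/870
F1 = 1/435 / 59/870 = 2/59

2/59


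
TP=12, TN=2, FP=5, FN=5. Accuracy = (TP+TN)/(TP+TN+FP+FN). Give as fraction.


Accuracy = (TP + TN) / (TP + TN + FP + FN)
TP + TN = 12 + 2 = 14
Total = 12 + 2 + 5 + 5 = 24
Accuracy = 14 / 24 = 7/12

7/12


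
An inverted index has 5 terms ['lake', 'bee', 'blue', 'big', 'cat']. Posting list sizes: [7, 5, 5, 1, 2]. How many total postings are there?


Summing posting list sizes:
'lake': 7 postings
'bee': 5 postings
'blue': 5 postings
'big': 1 postings
'cat': 2 postings
Total = 7 + 5 + 5 + 1 + 2 = 20

20


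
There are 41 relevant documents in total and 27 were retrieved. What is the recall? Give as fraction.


Recall = retrieved_relevant / total_relevant
= 27 / 41
= 27 / (27 + 14)
= 27/41

27/41


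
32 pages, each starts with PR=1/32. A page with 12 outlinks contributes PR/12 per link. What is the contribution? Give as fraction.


Initial PR = 1/32 = 1/32
Outlinks = 12
Contribution per link = PR / outlinks
= 1/32 / 12
= 1/384

1/384


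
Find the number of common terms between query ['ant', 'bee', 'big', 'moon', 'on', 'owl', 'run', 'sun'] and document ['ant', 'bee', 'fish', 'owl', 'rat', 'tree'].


Query terms: ['ant', 'bee', 'big', 'moon', 'on', 'owl', 'run', 'sun']
Document terms: ['ant', 'bee', 'fish', 'owl', 'rat', 'tree']
Common terms: ['ant', 'bee', 'owl']
Overlap count = 3

3


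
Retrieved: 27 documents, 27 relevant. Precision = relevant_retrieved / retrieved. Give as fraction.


Precision = relevant_retrieved / total_retrieved
= 27 / 27
= 27 / (27 + 0)
= 1

1


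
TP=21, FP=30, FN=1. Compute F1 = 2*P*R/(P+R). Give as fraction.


F1 = 2 * P * R / (P + R)
P = TP/(TP+FP) = 21/51 = 7/17
R = TP/(TP+FN) = 21/22 = 21/22
2 * P * R = 2 * 7/17 * 21/22 = 147/187
P + R = 7/17 + 21/22 = 511/374
F1 = 147/187 / 511/374 = 42/73

42/73


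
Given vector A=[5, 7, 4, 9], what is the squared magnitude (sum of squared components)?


|A|^2 = sum of squared components
A[0]^2 = 5^2 = 25
A[1]^2 = 7^2 = 49
A[2]^2 = 4^2 = 16
A[3]^2 = 9^2 = 81
Sum = 25 + 49 + 16 + 81 = 171

171


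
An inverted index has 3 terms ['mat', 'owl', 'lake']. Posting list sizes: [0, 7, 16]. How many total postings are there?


Summing posting list sizes:
'mat': 0 postings
'owl': 7 postings
'lake': 16 postings
Total = 0 + 7 + 16 = 23

23


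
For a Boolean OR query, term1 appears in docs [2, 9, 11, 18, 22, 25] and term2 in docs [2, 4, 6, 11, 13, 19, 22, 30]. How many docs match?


Boolean OR: find union of posting lists
term1 docs: [2, 9, 11, 18, 22, 25]
term2 docs: [2, 4, 6, 11, 13, 19, 22, 30]
Union: [2, 4, 6, 9, 11, 13, 18, 19, 22, 25, 30]
|union| = 11

11


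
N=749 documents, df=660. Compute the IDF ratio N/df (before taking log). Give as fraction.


IDF ratio = N / df
= 749 / 660
= 749/660

749/660


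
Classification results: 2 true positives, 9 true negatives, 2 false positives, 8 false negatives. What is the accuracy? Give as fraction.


Accuracy = (TP + TN) / (TP + TN + FP + FN)
TP + TN = 2 + 9 = 11
Total = 2 + 9 + 2 + 8 = 21
Accuracy = 11 / 21 = 11/21

11/21


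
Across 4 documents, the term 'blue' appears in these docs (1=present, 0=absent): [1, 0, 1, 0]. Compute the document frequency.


Checking each document for 'blue':
Doc 1: present
Doc 2: absent
Doc 3: present
Doc 4: absent
df = sum of presences = 1 + 0 + 1 + 0 = 2

2


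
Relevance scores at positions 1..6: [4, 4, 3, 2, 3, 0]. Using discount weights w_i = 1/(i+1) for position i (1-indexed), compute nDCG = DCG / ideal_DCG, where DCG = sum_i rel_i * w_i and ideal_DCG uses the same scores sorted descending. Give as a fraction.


Position discount weights w_i = 1/(i+1) for i=1..6:
Weights = [1/2, 1/3, 1/4, 1/5, 1/6, 1/7]
Actual relevance: [4, 4, 3, 2, 3, 0]
DCG = 4/2 + 4/3 + 3/4 + 2/5 + 3/6 + 0/7 = 299/60
Ideal relevance (sorted desc): [4, 4, 3, 3, 2, 0]
Ideal DCG = 4/2 + 4/3 + 3/4 + 3/5 + 2/6 + 0/7 = 301/60
nDCG = DCG / ideal_DCG = 299/60 / 301/60 = 299/301

299/301


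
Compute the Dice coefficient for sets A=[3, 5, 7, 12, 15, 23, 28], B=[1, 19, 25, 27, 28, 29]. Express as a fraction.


A intersect B = [28]
|A intersect B| = 1
|A| = 7, |B| = 6
Dice = 2*1 / (7+6)
= 2 / 13 = 2/13

2/13


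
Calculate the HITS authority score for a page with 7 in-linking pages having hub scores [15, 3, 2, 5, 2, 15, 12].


Authority = sum of hub scores of in-linkers
In-link 1: hub score = 15
In-link 2: hub score = 3
In-link 3: hub score = 2
In-link 4: hub score = 5
In-link 5: hub score = 2
In-link 6: hub score = 15
In-link 7: hub score = 12
Authority = 15 + 3 + 2 + 5 + 2 + 15 + 12 = 54

54


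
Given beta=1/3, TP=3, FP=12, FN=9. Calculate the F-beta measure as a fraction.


P = TP/(TP+FP) = 3/15 = 1/5
R = TP/(TP+FN) = 3/12 = 1/4
beta^2 = 1/3^2 = 1/9
(1 + beta^2) = 10/9
Numerator = (1+beta^2)*P*R = 1/18
Denominator = beta^2*P + R = 1/45 + 1/4 = 49/180
F_beta = 10/49

10/49


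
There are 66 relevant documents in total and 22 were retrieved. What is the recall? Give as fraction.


Recall = retrieved_relevant / total_relevant
= 22 / 66
= 22 / (22 + 44)
= 1/3

1/3


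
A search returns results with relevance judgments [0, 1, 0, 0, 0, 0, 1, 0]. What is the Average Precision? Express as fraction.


Computing P@k for each relevant position:
Position 1: not relevant
Position 2: relevant, P@2 = 1/2 = 1/2
Position 3: not relevant
Position 4: not relevant
Position 5: not relevant
Position 6: not relevant
Position 7: relevant, P@7 = 2/7 = 2/7
Position 8: not relevant
Sum of P@k = 1/2 + 2/7 = 11/14
AP = 11/14 / 2 = 11/28

11/28


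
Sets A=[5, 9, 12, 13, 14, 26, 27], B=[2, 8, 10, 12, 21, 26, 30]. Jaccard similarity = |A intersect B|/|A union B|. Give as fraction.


A intersect B = [12, 26]
|A intersect B| = 2
A union B = [2, 5, 8, 9, 10, 12, 13, 14, 21, 26, 27, 30]
|A union B| = 12
Jaccard = 2/12 = 1/6

1/6


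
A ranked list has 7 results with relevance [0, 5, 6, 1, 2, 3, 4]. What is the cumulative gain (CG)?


Cumulative Gain = sum of relevance scores
Position 1: rel=0, running sum=0
Position 2: rel=5, running sum=5
Position 3: rel=6, running sum=11
Position 4: rel=1, running sum=12
Position 5: rel=2, running sum=14
Position 6: rel=3, running sum=17
Position 7: rel=4, running sum=21
CG = 21

21


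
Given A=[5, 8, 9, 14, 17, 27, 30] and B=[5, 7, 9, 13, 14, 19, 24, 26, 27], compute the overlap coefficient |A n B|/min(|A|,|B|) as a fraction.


A intersect B = [5, 9, 14, 27]
|A intersect B| = 4
min(|A|, |B|) = min(7, 9) = 7
Overlap = 4 / 7 = 4/7

4/7


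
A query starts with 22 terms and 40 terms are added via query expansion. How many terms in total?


Original terms: 22
Expansion terms: 40
Total = 22 + 40 = 62

62


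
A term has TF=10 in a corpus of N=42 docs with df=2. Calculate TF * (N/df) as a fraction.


TF * (N/df)
= 10 * (42/2)
= 10 * 21
= 210

210


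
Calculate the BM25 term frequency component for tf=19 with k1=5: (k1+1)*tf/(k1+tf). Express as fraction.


BM25 TF component = (k1+1)*tf / (k1+tf)
k1 = 5, tf = 19
Numerator = (5+1)*19 = 114
Denominator = 5 + 19 = 24
= 114/24 = 19/4

19/4


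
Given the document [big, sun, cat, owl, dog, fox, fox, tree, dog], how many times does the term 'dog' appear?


Document has 9 words
Scanning for 'dog':
Found at positions: [4, 8]
Count = 2

2


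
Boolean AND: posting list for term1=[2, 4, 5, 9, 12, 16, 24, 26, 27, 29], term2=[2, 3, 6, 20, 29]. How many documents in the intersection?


Boolean AND: find intersection of posting lists
term1 docs: [2, 4, 5, 9, 12, 16, 24, 26, 27, 29]
term2 docs: [2, 3, 6, 20, 29]
Intersection: [2, 29]
|intersection| = 2

2


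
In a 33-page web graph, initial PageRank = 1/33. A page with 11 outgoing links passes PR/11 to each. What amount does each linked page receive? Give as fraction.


Initial PR = 1/33 = 1/33
Outlinks = 11
Contribution per link = PR / outlinks
= 1/33 / 11
= 1/363

1/363


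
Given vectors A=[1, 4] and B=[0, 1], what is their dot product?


Dot product = sum of element-wise products
A[0]*B[0] = 1*0 = 0
A[1]*B[1] = 4*1 = 4
Sum = 0 + 4 = 4

4


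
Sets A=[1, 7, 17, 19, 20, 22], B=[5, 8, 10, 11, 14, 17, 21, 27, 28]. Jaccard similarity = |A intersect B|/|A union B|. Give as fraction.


A intersect B = [17]
|A intersect B| = 1
A union B = [1, 5, 7, 8, 10, 11, 14, 17, 19, 20, 21, 22, 27, 28]
|A union B| = 14
Jaccard = 1/14 = 1/14

1/14


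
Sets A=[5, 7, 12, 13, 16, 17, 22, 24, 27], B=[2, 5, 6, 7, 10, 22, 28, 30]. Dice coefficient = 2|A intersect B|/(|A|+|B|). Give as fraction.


A intersect B = [5, 7, 22]
|A intersect B| = 3
|A| = 9, |B| = 8
Dice = 2*3 / (9+8)
= 6 / 17 = 6/17

6/17


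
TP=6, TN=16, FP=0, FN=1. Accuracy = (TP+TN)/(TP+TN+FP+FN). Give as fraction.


Accuracy = (TP + TN) / (TP + TN + FP + FN)
TP + TN = 6 + 16 = 22
Total = 6 + 16 + 0 + 1 = 23
Accuracy = 22 / 23 = 22/23

22/23


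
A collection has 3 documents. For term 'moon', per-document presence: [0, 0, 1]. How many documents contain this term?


Checking each document for 'moon':
Doc 1: absent
Doc 2: absent
Doc 3: present
df = sum of presences = 0 + 0 + 1 = 1

1


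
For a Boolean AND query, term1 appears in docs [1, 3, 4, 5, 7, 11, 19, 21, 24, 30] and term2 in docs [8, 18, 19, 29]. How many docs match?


Boolean AND: find intersection of posting lists
term1 docs: [1, 3, 4, 5, 7, 11, 19, 21, 24, 30]
term2 docs: [8, 18, 19, 29]
Intersection: [19]
|intersection| = 1

1


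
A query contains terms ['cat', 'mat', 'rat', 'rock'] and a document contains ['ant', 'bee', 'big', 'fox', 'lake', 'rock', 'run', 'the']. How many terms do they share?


Query terms: ['cat', 'mat', 'rat', 'rock']
Document terms: ['ant', 'bee', 'big', 'fox', 'lake', 'rock', 'run', 'the']
Common terms: ['rock']
Overlap count = 1

1


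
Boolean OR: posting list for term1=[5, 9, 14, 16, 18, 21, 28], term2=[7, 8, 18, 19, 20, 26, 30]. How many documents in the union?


Boolean OR: find union of posting lists
term1 docs: [5, 9, 14, 16, 18, 21, 28]
term2 docs: [7, 8, 18, 19, 20, 26, 30]
Union: [5, 7, 8, 9, 14, 16, 18, 19, 20, 21, 26, 28, 30]
|union| = 13

13


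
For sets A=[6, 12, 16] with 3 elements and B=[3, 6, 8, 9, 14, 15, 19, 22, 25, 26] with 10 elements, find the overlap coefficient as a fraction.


A intersect B = [6]
|A intersect B| = 1
min(|A|, |B|) = min(3, 10) = 3
Overlap = 1 / 3 = 1/3

1/3


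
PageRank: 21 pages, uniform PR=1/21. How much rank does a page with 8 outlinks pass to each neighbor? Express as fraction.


Initial PR = 1/21 = 1/21
Outlinks = 8
Contribution per link = PR / outlinks
= 1/21 / 8
= 1/168

1/168


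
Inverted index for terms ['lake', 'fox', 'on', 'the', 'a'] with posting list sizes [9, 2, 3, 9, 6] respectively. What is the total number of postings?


Summing posting list sizes:
'lake': 9 postings
'fox': 2 postings
'on': 3 postings
'the': 9 postings
'a': 6 postings
Total = 9 + 2 + 3 + 9 + 6 = 29

29


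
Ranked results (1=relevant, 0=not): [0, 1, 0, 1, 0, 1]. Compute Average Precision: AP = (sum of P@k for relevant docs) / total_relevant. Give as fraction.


Computing P@k for each relevant position:
Position 1: not relevant
Position 2: relevant, P@2 = 1/2 = 1/2
Position 3: not relevant
Position 4: relevant, P@4 = 2/4 = 1/2
Position 5: not relevant
Position 6: relevant, P@6 = 3/6 = 1/2
Sum of P@k = 1/2 + 1/2 + 1/2 = 3/2
AP = 3/2 / 3 = 1/2

1/2


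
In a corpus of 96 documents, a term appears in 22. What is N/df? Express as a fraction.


IDF ratio = N / df
= 96 / 22
= 48/11

48/11


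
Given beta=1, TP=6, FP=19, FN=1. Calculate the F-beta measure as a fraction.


P = TP/(TP+FP) = 6/25 = 6/25
R = TP/(TP+FN) = 6/7 = 6/7
beta^2 = 1^2 = 1
(1 + beta^2) = 2
Numerator = (1+beta^2)*P*R = 72/175
Denominator = beta^2*P + R = 6/25 + 6/7 = 192/175
F_beta = 3/8

3/8


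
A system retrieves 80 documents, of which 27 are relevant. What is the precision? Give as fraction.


Precision = relevant_retrieved / total_retrieved
= 27 / 80
= 27 / (27 + 53)
= 27/80

27/80


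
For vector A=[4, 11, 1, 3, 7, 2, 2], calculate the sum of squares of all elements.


|A|^2 = sum of squared components
A[0]^2 = 4^2 = 16
A[1]^2 = 11^2 = 121
A[2]^2 = 1^2 = 1
A[3]^2 = 3^2 = 9
A[4]^2 = 7^2 = 49
A[5]^2 = 2^2 = 4
A[6]^2 = 2^2 = 4
Sum = 16 + 121 + 1 + 9 + 49 + 4 + 4 = 204

204


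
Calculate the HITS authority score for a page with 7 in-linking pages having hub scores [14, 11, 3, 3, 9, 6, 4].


Authority = sum of hub scores of in-linkers
In-link 1: hub score = 14
In-link 2: hub score = 11
In-link 3: hub score = 3
In-link 4: hub score = 3
In-link 5: hub score = 9
In-link 6: hub score = 6
In-link 7: hub score = 4
Authority = 14 + 11 + 3 + 3 + 9 + 6 + 4 = 50

50


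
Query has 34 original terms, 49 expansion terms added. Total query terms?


Original terms: 34
Expansion terms: 49
Total = 34 + 49 = 83

83


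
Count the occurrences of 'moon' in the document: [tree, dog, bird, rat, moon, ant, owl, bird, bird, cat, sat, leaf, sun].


Document has 13 words
Scanning for 'moon':
Found at positions: [4]
Count = 1

1


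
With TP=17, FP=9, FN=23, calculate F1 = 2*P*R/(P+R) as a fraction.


F1 = 2 * P * R / (P + R)
P = TP/(TP+FP) = 17/26 = 17/26
R = TP/(TP+FN) = 17/40 = 17/40
2 * P * R = 2 * 17/26 * 17/40 = 289/520
P + R = 17/26 + 17/40 = 561/520
F1 = 289/520 / 561/520 = 17/33

17/33


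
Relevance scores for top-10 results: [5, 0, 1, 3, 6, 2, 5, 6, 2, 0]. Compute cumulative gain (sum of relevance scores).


Cumulative Gain = sum of relevance scores
Position 1: rel=5, running sum=5
Position 2: rel=0, running sum=5
Position 3: rel=1, running sum=6
Position 4: rel=3, running sum=9
Position 5: rel=6, running sum=15
Position 6: rel=2, running sum=17
Position 7: rel=5, running sum=22
Position 8: rel=6, running sum=28
Position 9: rel=2, running sum=30
Position 10: rel=0, running sum=30
CG = 30

30


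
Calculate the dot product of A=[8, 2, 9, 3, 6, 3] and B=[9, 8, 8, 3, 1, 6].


Dot product = sum of element-wise products
A[0]*B[0] = 8*9 = 72
A[1]*B[1] = 2*8 = 16
A[2]*B[2] = 9*8 = 72
A[3]*B[3] = 3*3 = 9
A[4]*B[4] = 6*1 = 6
A[5]*B[5] = 3*6 = 18
Sum = 72 + 16 + 72 + 9 + 6 + 18 = 193

193


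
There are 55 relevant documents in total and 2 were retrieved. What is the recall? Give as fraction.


Recall = retrieved_relevant / total_relevant
= 2 / 55
= 2 / (2 + 53)
= 2/55

2/55


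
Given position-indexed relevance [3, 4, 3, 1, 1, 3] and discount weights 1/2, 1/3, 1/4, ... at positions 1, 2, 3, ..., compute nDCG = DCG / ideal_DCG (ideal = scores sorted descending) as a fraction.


Position discount weights w_i = 1/(i+1) for i=1..6:
Weights = [1/2, 1/3, 1/4, 1/5, 1/6, 1/7]
Actual relevance: [3, 4, 3, 1, 1, 3]
DCG = 3/2 + 4/3 + 3/4 + 1/5 + 1/6 + 3/7 = 613/140
Ideal relevance (sorted desc): [4, 3, 3, 3, 1, 1]
Ideal DCG = 4/2 + 3/3 + 3/4 + 3/5 + 1/6 + 1/7 = 1957/420
nDCG = DCG / ideal_DCG = 613/140 / 1957/420 = 1839/1957

1839/1957


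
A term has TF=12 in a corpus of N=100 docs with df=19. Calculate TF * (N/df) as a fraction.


TF * (N/df)
= 12 * (100/19)
= 12 * 100/19
= 1200/19

1200/19


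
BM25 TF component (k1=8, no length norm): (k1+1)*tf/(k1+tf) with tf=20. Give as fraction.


BM25 TF component = (k1+1)*tf / (k1+tf)
k1 = 8, tf = 20
Numerator = (8+1)*20 = 180
Denominator = 8 + 20 = 28
= 180/28 = 45/7

45/7


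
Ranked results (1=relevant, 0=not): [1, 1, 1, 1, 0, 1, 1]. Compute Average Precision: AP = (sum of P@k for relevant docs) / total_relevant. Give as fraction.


Computing P@k for each relevant position:
Position 1: relevant, P@1 = 1/1 = 1
Position 2: relevant, P@2 = 2/2 = 1
Position 3: relevant, P@3 = 3/3 = 1
Position 4: relevant, P@4 = 4/4 = 1
Position 5: not relevant
Position 6: relevant, P@6 = 5/6 = 5/6
Position 7: relevant, P@7 = 6/7 = 6/7
Sum of P@k = 1 + 1 + 1 + 1 + 5/6 + 6/7 = 239/42
AP = 239/42 / 6 = 239/252

239/252


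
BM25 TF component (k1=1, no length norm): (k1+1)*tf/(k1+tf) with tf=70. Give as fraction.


BM25 TF component = (k1+1)*tf / (k1+tf)
k1 = 1, tf = 70
Numerator = (1+1)*70 = 140
Denominator = 1 + 70 = 71
= 140/71 = 140/71

140/71


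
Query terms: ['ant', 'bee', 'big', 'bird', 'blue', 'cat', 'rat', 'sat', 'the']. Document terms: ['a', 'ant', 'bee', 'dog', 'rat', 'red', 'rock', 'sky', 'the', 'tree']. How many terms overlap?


Query terms: ['ant', 'bee', 'big', 'bird', 'blue', 'cat', 'rat', 'sat', 'the']
Document terms: ['a', 'ant', 'bee', 'dog', 'rat', 'red', 'rock', 'sky', 'the', 'tree']
Common terms: ['ant', 'bee', 'rat', 'the']
Overlap count = 4

4


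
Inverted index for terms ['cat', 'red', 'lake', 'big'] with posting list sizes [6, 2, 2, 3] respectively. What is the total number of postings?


Summing posting list sizes:
'cat': 6 postings
'red': 2 postings
'lake': 2 postings
'big': 3 postings
Total = 6 + 2 + 2 + 3 = 13

13


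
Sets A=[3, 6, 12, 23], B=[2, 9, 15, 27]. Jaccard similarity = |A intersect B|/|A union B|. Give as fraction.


A intersect B = []
|A intersect B| = 0
A union B = [2, 3, 6, 9, 12, 15, 23, 27]
|A union B| = 8
Jaccard = 0/8 = 0

0


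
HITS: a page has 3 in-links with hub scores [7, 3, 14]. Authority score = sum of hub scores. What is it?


Authority = sum of hub scores of in-linkers
In-link 1: hub score = 7
In-link 2: hub score = 3
In-link 3: hub score = 14
Authority = 7 + 3 + 14 = 24

24


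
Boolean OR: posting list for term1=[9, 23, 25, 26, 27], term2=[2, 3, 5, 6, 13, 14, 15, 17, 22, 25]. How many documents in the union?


Boolean OR: find union of posting lists
term1 docs: [9, 23, 25, 26, 27]
term2 docs: [2, 3, 5, 6, 13, 14, 15, 17, 22, 25]
Union: [2, 3, 5, 6, 9, 13, 14, 15, 17, 22, 23, 25, 26, 27]
|union| = 14

14


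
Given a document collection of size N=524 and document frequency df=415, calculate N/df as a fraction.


IDF ratio = N / df
= 524 / 415
= 524/415

524/415


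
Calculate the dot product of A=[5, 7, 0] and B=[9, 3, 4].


Dot product = sum of element-wise products
A[0]*B[0] = 5*9 = 45
A[1]*B[1] = 7*3 = 21
A[2]*B[2] = 0*4 = 0
Sum = 45 + 21 + 0 = 66

66


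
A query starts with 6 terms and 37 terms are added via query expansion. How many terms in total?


Original terms: 6
Expansion terms: 37
Total = 6 + 37 = 43

43


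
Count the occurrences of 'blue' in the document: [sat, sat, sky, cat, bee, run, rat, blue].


Document has 8 words
Scanning for 'blue':
Found at positions: [7]
Count = 1

1


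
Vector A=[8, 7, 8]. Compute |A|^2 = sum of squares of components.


|A|^2 = sum of squared components
A[0]^2 = 8^2 = 64
A[1]^2 = 7^2 = 49
A[2]^2 = 8^2 = 64
Sum = 64 + 49 + 64 = 177

177


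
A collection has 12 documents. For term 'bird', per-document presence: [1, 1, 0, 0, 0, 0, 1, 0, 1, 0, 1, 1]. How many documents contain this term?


Checking each document for 'bird':
Doc 1: present
Doc 2: present
Doc 3: absent
Doc 4: absent
Doc 5: absent
Doc 6: absent
Doc 7: present
Doc 8: absent
Doc 9: present
Doc 10: absent
Doc 11: present
Doc 12: present
df = sum of presences = 1 + 1 + 0 + 0 + 0 + 0 + 1 + 0 + 1 + 0 + 1 + 1 = 6

6


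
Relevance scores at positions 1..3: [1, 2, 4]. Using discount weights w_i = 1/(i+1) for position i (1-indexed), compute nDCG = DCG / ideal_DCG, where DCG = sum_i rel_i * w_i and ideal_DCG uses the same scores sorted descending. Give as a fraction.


Position discount weights w_i = 1/(i+1) for i=1..3:
Weights = [1/2, 1/3, 1/4]
Actual relevance: [1, 2, 4]
DCG = 1/2 + 2/3 + 4/4 = 13/6
Ideal relevance (sorted desc): [4, 2, 1]
Ideal DCG = 4/2 + 2/3 + 1/4 = 35/12
nDCG = DCG / ideal_DCG = 13/6 / 35/12 = 26/35

26/35


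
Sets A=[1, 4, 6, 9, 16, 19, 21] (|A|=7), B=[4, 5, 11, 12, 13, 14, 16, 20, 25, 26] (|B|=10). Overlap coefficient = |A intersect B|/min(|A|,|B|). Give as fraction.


A intersect B = [4, 16]
|A intersect B| = 2
min(|A|, |B|) = min(7, 10) = 7
Overlap = 2 / 7 = 2/7

2/7


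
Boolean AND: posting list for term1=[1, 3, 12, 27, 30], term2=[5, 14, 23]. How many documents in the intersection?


Boolean AND: find intersection of posting lists
term1 docs: [1, 3, 12, 27, 30]
term2 docs: [5, 14, 23]
Intersection: []
|intersection| = 0

0


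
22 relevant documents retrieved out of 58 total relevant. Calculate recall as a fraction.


Recall = retrieved_relevant / total_relevant
= 22 / 58
= 22 / (22 + 36)
= 11/29

11/29


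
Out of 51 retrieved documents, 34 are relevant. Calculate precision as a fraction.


Precision = relevant_retrieved / total_retrieved
= 34 / 51
= 34 / (34 + 17)
= 2/3

2/3


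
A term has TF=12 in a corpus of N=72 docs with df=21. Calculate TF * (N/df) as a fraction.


TF * (N/df)
= 12 * (72/21)
= 12 * 24/7
= 288/7

288/7


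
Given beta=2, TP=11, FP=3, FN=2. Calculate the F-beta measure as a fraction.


P = TP/(TP+FP) = 11/14 = 11/14
R = TP/(TP+FN) = 11/13 = 11/13
beta^2 = 2^2 = 4
(1 + beta^2) = 5
Numerator = (1+beta^2)*P*R = 605/182
Denominator = beta^2*P + R = 22/7 + 11/13 = 363/91
F_beta = 5/6

5/6


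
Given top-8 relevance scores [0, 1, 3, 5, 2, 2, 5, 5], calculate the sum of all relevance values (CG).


Cumulative Gain = sum of relevance scores
Position 1: rel=0, running sum=0
Position 2: rel=1, running sum=1
Position 3: rel=3, running sum=4
Position 4: rel=5, running sum=9
Position 5: rel=2, running sum=11
Position 6: rel=2, running sum=13
Position 7: rel=5, running sum=18
Position 8: rel=5, running sum=23
CG = 23

23


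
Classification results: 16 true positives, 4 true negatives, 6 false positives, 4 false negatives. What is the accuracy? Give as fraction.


Accuracy = (TP + TN) / (TP + TN + FP + FN)
TP + TN = 16 + 4 = 20
Total = 16 + 4 + 6 + 4 = 30
Accuracy = 20 / 30 = 2/3

2/3


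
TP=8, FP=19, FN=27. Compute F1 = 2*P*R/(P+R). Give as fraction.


F1 = 2 * P * R / (P + R)
P = TP/(TP+FP) = 8/27 = 8/27
R = TP/(TP+FN) = 8/35 = 8/35
2 * P * R = 2 * 8/27 * 8/35 = 128/945
P + R = 8/27 + 8/35 = 496/945
F1 = 128/945 / 496/945 = 8/31

8/31


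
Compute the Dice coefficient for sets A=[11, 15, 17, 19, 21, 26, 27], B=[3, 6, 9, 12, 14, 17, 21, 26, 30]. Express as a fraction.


A intersect B = [17, 21, 26]
|A intersect B| = 3
|A| = 7, |B| = 9
Dice = 2*3 / (7+9)
= 6 / 16 = 3/8

3/8


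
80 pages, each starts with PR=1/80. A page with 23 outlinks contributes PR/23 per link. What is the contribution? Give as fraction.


Initial PR = 1/80 = 1/80
Outlinks = 23
Contribution per link = PR / outlinks
= 1/80 / 23
= 1/1840

1/1840


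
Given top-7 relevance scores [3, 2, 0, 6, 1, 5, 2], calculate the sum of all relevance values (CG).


Cumulative Gain = sum of relevance scores
Position 1: rel=3, running sum=3
Position 2: rel=2, running sum=5
Position 3: rel=0, running sum=5
Position 4: rel=6, running sum=11
Position 5: rel=1, running sum=12
Position 6: rel=5, running sum=17
Position 7: rel=2, running sum=19
CG = 19

19


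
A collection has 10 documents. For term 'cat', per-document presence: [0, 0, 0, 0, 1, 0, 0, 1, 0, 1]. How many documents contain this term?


Checking each document for 'cat':
Doc 1: absent
Doc 2: absent
Doc 3: absent
Doc 4: absent
Doc 5: present
Doc 6: absent
Doc 7: absent
Doc 8: present
Doc 9: absent
Doc 10: present
df = sum of presences = 0 + 0 + 0 + 0 + 1 + 0 + 0 + 1 + 0 + 1 = 3

3


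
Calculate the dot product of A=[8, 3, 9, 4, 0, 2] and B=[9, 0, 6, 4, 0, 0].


Dot product = sum of element-wise products
A[0]*B[0] = 8*9 = 72
A[1]*B[1] = 3*0 = 0
A[2]*B[2] = 9*6 = 54
A[3]*B[3] = 4*4 = 16
A[4]*B[4] = 0*0 = 0
A[5]*B[5] = 2*0 = 0
Sum = 72 + 0 + 54 + 16 + 0 + 0 = 142

142


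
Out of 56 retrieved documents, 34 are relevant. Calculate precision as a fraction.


Precision = relevant_retrieved / total_retrieved
= 34 / 56
= 34 / (34 + 22)
= 17/28

17/28


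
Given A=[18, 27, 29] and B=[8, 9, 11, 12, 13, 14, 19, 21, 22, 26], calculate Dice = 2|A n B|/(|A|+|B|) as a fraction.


A intersect B = []
|A intersect B| = 0
|A| = 3, |B| = 10
Dice = 2*0 / (3+10)
= 0 / 13 = 0

0


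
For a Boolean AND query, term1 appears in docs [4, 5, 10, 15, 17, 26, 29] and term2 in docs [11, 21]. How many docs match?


Boolean AND: find intersection of posting lists
term1 docs: [4, 5, 10, 15, 17, 26, 29]
term2 docs: [11, 21]
Intersection: []
|intersection| = 0

0


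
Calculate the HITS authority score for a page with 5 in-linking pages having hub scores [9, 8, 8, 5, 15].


Authority = sum of hub scores of in-linkers
In-link 1: hub score = 9
In-link 2: hub score = 8
In-link 3: hub score = 8
In-link 4: hub score = 5
In-link 5: hub score = 15
Authority = 9 + 8 + 8 + 5 + 15 = 45

45


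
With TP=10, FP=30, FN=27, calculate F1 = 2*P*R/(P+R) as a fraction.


F1 = 2 * P * R / (P + R)
P = TP/(TP+FP) = 10/40 = 1/4
R = TP/(TP+FN) = 10/37 = 10/37
2 * P * R = 2 * 1/4 * 10/37 = 5/37
P + R = 1/4 + 10/37 = 77/148
F1 = 5/37 / 77/148 = 20/77

20/77


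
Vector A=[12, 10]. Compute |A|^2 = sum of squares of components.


|A|^2 = sum of squared components
A[0]^2 = 12^2 = 144
A[1]^2 = 10^2 = 100
Sum = 144 + 100 = 244

244


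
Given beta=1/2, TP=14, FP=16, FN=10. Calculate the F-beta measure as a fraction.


P = TP/(TP+FP) = 14/30 = 7/15
R = TP/(TP+FN) = 14/24 = 7/12
beta^2 = 1/2^2 = 1/4
(1 + beta^2) = 5/4
Numerator = (1+beta^2)*P*R = 49/144
Denominator = beta^2*P + R = 7/60 + 7/12 = 7/10
F_beta = 35/72

35/72


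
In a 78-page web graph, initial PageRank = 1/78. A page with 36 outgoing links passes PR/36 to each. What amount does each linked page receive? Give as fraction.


Initial PR = 1/78 = 1/78
Outlinks = 36
Contribution per link = PR / outlinks
= 1/78 / 36
= 1/2808

1/2808


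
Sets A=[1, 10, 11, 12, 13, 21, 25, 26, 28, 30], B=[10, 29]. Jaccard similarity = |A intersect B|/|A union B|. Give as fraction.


A intersect B = [10]
|A intersect B| = 1
A union B = [1, 10, 11, 12, 13, 21, 25, 26, 28, 29, 30]
|A union B| = 11
Jaccard = 1/11 = 1/11

1/11


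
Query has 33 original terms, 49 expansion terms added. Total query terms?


Original terms: 33
Expansion terms: 49
Total = 33 + 49 = 82

82


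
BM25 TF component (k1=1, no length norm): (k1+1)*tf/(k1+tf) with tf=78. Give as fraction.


BM25 TF component = (k1+1)*tf / (k1+tf)
k1 = 1, tf = 78
Numerator = (1+1)*78 = 156
Denominator = 1 + 78 = 79
= 156/79 = 156/79

156/79


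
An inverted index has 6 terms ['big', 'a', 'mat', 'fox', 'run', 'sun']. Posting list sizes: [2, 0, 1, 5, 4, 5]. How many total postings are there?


Summing posting list sizes:
'big': 2 postings
'a': 0 postings
'mat': 1 postings
'fox': 5 postings
'run': 4 postings
'sun': 5 postings
Total = 2 + 0 + 1 + 5 + 4 + 5 = 17

17


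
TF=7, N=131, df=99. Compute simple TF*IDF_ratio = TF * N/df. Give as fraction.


TF * (N/df)
= 7 * (131/99)
= 7 * 131/99
= 917/99

917/99


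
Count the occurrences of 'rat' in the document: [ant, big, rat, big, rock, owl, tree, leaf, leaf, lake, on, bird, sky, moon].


Document has 14 words
Scanning for 'rat':
Found at positions: [2]
Count = 1

1


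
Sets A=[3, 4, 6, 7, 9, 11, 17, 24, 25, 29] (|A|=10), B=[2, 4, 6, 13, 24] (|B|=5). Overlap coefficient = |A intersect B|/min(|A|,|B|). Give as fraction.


A intersect B = [4, 6, 24]
|A intersect B| = 3
min(|A|, |B|) = min(10, 5) = 5
Overlap = 3 / 5 = 3/5

3/5


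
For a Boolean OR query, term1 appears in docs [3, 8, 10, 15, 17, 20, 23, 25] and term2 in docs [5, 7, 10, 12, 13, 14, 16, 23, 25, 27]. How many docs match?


Boolean OR: find union of posting lists
term1 docs: [3, 8, 10, 15, 17, 20, 23, 25]
term2 docs: [5, 7, 10, 12, 13, 14, 16, 23, 25, 27]
Union: [3, 5, 7, 8, 10, 12, 13, 14, 15, 16, 17, 20, 23, 25, 27]
|union| = 15

15


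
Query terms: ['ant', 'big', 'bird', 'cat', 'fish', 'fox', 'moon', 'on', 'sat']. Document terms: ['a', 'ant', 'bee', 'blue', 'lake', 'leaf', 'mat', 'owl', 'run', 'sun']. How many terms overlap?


Query terms: ['ant', 'big', 'bird', 'cat', 'fish', 'fox', 'moon', 'on', 'sat']
Document terms: ['a', 'ant', 'bee', 'blue', 'lake', 'leaf', 'mat', 'owl', 'run', 'sun']
Common terms: ['ant']
Overlap count = 1

1


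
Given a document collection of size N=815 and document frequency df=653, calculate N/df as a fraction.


IDF ratio = N / df
= 815 / 653
= 815/653

815/653


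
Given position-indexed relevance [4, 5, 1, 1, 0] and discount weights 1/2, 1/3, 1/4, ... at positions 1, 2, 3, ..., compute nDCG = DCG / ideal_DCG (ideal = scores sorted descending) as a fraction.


Position discount weights w_i = 1/(i+1) for i=1..5:
Weights = [1/2, 1/3, 1/4, 1/5, 1/6]
Actual relevance: [4, 5, 1, 1, 0]
DCG = 4/2 + 5/3 + 1/4 + 1/5 + 0/6 = 247/60
Ideal relevance (sorted desc): [5, 4, 1, 1, 0]
Ideal DCG = 5/2 + 4/3 + 1/4 + 1/5 + 0/6 = 257/60
nDCG = DCG / ideal_DCG = 247/60 / 257/60 = 247/257

247/257


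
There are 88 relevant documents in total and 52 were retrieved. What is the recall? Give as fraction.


Recall = retrieved_relevant / total_relevant
= 52 / 88
= 52 / (52 + 36)
= 13/22

13/22


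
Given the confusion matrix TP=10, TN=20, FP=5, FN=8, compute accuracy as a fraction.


Accuracy = (TP + TN) / (TP + TN + FP + FN)
TP + TN = 10 + 20 = 30
Total = 10 + 20 + 5 + 8 = 43
Accuracy = 30 / 43 = 30/43

30/43


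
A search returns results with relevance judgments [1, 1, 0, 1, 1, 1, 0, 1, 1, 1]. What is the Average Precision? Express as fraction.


Computing P@k for each relevant position:
Position 1: relevant, P@1 = 1/1 = 1
Position 2: relevant, P@2 = 2/2 = 1
Position 3: not relevant
Position 4: relevant, P@4 = 3/4 = 3/4
Position 5: relevant, P@5 = 4/5 = 4/5
Position 6: relevant, P@6 = 5/6 = 5/6
Position 7: not relevant
Position 8: relevant, P@8 = 6/8 = 3/4
Position 9: relevant, P@9 = 7/9 = 7/9
Position 10: relevant, P@10 = 8/10 = 4/5
Sum of P@k = 1 + 1 + 3/4 + 4/5 + 5/6 + 3/4 + 7/9 + 4/5 = 302/45
AP = 302/45 / 8 = 151/180

151/180


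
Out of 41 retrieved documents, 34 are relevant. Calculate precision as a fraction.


Precision = relevant_retrieved / total_retrieved
= 34 / 41
= 34 / (34 + 7)
= 34/41

34/41


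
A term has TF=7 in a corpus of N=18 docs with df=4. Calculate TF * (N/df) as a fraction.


TF * (N/df)
= 7 * (18/4)
= 7 * 9/2
= 63/2

63/2


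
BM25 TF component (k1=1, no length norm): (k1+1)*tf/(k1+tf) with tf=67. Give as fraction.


BM25 TF component = (k1+1)*tf / (k1+tf)
k1 = 1, tf = 67
Numerator = (1+1)*67 = 134
Denominator = 1 + 67 = 68
= 134/68 = 67/34

67/34


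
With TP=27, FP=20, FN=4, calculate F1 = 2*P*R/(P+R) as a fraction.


F1 = 2 * P * R / (P + R)
P = TP/(TP+FP) = 27/47 = 27/47
R = TP/(TP+FN) = 27/31 = 27/31
2 * P * R = 2 * 27/47 * 27/31 = 1458/1457
P + R = 27/47 + 27/31 = 2106/1457
F1 = 1458/1457 / 2106/1457 = 9/13

9/13


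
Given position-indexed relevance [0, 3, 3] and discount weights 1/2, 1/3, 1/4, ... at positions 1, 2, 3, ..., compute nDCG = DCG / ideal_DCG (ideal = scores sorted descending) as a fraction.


Position discount weights w_i = 1/(i+1) for i=1..3:
Weights = [1/2, 1/3, 1/4]
Actual relevance: [0, 3, 3]
DCG = 0/2 + 3/3 + 3/4 = 7/4
Ideal relevance (sorted desc): [3, 3, 0]
Ideal DCG = 3/2 + 3/3 + 0/4 = 5/2
nDCG = DCG / ideal_DCG = 7/4 / 5/2 = 7/10

7/10


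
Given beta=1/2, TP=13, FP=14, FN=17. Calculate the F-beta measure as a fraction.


P = TP/(TP+FP) = 13/27 = 13/27
R = TP/(TP+FN) = 13/30 = 13/30
beta^2 = 1/2^2 = 1/4
(1 + beta^2) = 5/4
Numerator = (1+beta^2)*P*R = 169/648
Denominator = beta^2*P + R = 13/108 + 13/30 = 299/540
F_beta = 65/138

65/138


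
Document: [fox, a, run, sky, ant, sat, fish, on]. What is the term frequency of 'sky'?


Document has 8 words
Scanning for 'sky':
Found at positions: [3]
Count = 1

1


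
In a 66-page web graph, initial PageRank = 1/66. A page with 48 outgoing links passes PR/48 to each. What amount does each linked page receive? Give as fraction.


Initial PR = 1/66 = 1/66
Outlinks = 48
Contribution per link = PR / outlinks
= 1/66 / 48
= 1/3168

1/3168


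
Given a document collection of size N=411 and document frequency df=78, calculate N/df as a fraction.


IDF ratio = N / df
= 411 / 78
= 137/26

137/26


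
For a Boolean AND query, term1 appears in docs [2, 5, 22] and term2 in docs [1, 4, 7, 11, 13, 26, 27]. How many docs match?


Boolean AND: find intersection of posting lists
term1 docs: [2, 5, 22]
term2 docs: [1, 4, 7, 11, 13, 26, 27]
Intersection: []
|intersection| = 0

0


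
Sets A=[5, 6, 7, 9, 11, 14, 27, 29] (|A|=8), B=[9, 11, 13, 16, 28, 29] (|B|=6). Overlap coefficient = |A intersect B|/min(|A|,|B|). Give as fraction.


A intersect B = [9, 11, 29]
|A intersect B| = 3
min(|A|, |B|) = min(8, 6) = 6
Overlap = 3 / 6 = 1/2

1/2


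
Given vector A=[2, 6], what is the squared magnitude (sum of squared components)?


|A|^2 = sum of squared components
A[0]^2 = 2^2 = 4
A[1]^2 = 6^2 = 36
Sum = 4 + 36 = 40

40


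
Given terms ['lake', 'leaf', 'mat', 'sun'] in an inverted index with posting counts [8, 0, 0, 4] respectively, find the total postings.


Summing posting list sizes:
'lake': 8 postings
'leaf': 0 postings
'mat': 0 postings
'sun': 4 postings
Total = 8 + 0 + 0 + 4 = 12

12


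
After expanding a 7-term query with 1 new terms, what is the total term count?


Original terms: 7
Expansion terms: 1
Total = 7 + 1 = 8

8


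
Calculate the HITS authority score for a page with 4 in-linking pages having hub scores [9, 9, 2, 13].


Authority = sum of hub scores of in-linkers
In-link 1: hub score = 9
In-link 2: hub score = 9
In-link 3: hub score = 2
In-link 4: hub score = 13
Authority = 9 + 9 + 2 + 13 = 33

33


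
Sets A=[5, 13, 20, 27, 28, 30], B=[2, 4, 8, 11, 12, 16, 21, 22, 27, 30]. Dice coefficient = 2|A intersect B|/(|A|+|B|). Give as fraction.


A intersect B = [27, 30]
|A intersect B| = 2
|A| = 6, |B| = 10
Dice = 2*2 / (6+10)
= 4 / 16 = 1/4

1/4


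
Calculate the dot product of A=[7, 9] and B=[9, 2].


Dot product = sum of element-wise products
A[0]*B[0] = 7*9 = 63
A[1]*B[1] = 9*2 = 18
Sum = 63 + 18 = 81

81


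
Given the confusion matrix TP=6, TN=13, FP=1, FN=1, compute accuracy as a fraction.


Accuracy = (TP + TN) / (TP + TN + FP + FN)
TP + TN = 6 + 13 = 19
Total = 6 + 13 + 1 + 1 = 21
Accuracy = 19 / 21 = 19/21

19/21
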